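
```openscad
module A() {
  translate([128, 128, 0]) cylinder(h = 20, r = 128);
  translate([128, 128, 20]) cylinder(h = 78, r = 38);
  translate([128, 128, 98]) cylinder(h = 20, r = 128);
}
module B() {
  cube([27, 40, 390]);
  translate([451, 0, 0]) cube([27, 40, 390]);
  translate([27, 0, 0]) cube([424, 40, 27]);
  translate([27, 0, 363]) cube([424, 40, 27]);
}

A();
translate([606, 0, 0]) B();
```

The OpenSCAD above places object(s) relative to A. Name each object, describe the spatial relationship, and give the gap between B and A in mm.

The picture frame's nearest face is 350 mm from the spool's +x face.

A is a spool. B is a picture frame. The picture frame is on the floor beside the spool on its +x side. The gap between the picture frame and the spool is 350 mm.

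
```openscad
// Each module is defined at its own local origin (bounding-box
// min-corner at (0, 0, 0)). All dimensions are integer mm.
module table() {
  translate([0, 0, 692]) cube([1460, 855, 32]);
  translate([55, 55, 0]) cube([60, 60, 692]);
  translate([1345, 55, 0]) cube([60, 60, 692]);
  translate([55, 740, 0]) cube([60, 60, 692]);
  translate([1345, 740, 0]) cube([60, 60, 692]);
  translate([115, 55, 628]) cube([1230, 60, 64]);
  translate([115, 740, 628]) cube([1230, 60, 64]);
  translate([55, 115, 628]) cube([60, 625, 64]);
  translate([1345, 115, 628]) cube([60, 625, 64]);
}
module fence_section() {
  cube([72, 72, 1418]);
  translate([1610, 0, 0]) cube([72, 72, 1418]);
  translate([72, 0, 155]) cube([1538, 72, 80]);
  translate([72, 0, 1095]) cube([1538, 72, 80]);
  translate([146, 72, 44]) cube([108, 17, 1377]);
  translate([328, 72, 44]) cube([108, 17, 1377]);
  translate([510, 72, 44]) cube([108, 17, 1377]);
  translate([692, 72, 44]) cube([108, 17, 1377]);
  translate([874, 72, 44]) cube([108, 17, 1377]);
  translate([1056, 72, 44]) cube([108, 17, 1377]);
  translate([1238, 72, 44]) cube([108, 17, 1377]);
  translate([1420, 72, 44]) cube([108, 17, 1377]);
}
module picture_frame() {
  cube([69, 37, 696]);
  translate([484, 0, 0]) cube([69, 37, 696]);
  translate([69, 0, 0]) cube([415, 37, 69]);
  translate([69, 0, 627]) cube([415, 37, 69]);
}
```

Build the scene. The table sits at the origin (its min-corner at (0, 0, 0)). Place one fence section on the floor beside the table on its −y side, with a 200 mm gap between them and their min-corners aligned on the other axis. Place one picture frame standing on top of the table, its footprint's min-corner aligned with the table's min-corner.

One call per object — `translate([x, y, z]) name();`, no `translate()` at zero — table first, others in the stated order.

table();
translate([0, -289, 0]) fence_section();
translate([0, 0, 724]) picture_frame();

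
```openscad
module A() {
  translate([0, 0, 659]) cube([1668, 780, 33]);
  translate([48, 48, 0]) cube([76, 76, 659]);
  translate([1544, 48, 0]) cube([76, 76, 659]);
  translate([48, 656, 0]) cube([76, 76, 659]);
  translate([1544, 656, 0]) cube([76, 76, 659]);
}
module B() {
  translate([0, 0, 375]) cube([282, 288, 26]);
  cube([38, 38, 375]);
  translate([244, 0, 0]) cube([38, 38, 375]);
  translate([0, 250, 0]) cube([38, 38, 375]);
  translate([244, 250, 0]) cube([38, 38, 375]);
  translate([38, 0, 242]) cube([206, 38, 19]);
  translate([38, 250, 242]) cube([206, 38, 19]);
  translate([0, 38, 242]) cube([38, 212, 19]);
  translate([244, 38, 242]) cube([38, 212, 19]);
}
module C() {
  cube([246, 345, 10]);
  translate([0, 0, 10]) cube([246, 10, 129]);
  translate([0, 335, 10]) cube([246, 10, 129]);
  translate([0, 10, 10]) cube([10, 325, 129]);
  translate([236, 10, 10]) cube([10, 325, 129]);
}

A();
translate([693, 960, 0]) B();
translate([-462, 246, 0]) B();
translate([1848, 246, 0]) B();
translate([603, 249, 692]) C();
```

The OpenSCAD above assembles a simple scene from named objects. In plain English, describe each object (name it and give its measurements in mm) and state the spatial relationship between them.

A is a table: top 1668 mm (x) × 780 mm (y), 33 mm thick, upper face at z = 692 mm, on four 76×76 mm square legs, each inset 48 mm from the nearest pair of top edges, running from z = 0 to the bottom of the top.

B is a simple wooden stool: a rectangular seat 282 mm (x) by 288 mm (y), 26 mm thick, top face at z = 401 mm, on four square legs, each 38×38 mm in cross-section. The legs rest on z = 0, each flush with a corner of the seat. Four stretchers, 38 mm wide and 19 mm tall, connect adjacent legs with their undersides at z = 242 mm, each running between the inner faces of the legs it joins and aligned with the legs' outer faces on the other axis.

C is an open storage box with external size 246×345×139 mm and wall thickness 10 mm (the base is also 10 mm thick). The base covers the whole footprint; the four walls stand on the base, with the y-facing walls full-width and the x-facing walls fitting between their inner faces.

Three stools sit around the table at the +y, −x, +x sides. The open box is on top of the table.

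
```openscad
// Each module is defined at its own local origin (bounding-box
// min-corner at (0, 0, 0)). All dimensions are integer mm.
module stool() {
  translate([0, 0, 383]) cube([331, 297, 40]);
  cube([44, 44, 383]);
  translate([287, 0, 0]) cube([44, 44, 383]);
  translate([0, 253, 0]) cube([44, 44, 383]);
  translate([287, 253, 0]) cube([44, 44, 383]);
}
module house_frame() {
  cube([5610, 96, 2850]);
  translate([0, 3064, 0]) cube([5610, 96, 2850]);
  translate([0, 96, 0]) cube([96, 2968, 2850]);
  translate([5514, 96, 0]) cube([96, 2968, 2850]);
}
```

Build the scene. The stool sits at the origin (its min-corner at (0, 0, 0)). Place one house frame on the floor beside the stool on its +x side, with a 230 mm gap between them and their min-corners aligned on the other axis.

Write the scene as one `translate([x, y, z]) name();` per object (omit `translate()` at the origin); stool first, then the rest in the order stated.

stool();
translate([561, 0, 0]) house_frame();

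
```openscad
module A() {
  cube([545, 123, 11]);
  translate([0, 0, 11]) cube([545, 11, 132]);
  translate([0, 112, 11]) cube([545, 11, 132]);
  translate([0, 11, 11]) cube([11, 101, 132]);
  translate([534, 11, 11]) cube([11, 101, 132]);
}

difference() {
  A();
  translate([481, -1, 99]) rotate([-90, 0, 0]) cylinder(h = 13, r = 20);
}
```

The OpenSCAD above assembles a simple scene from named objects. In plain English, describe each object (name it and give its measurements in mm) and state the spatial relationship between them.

A is an open-topped rectangular box: outside dimensions 545×123×143 mm, with a uniform wall and base thickness of 11 mm. The base is a full 545×123 slab on the floor; four walls sit on top of the base. The front and back walls (the −y and +y sides) span the full width; the two side walls fit between them.

The open box has a circular hole of radius 20 mm through its front wall, centred at (x = 481, z = 99).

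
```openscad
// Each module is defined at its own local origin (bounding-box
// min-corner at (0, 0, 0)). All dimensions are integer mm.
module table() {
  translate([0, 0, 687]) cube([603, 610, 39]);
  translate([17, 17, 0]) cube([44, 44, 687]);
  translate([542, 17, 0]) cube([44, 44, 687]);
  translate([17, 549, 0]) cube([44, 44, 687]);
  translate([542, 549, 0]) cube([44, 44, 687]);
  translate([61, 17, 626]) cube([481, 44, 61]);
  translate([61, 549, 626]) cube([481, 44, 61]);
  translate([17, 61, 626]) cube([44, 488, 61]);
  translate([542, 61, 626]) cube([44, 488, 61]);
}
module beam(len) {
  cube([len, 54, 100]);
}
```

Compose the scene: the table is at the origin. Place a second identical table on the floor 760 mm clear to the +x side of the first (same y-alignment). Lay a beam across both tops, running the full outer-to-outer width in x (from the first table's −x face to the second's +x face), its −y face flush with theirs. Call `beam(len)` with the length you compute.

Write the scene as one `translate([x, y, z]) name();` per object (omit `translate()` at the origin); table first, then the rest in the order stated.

table();
translate([1363, 0, 0]) table();
translate([0, 0, 726]) beam(1966);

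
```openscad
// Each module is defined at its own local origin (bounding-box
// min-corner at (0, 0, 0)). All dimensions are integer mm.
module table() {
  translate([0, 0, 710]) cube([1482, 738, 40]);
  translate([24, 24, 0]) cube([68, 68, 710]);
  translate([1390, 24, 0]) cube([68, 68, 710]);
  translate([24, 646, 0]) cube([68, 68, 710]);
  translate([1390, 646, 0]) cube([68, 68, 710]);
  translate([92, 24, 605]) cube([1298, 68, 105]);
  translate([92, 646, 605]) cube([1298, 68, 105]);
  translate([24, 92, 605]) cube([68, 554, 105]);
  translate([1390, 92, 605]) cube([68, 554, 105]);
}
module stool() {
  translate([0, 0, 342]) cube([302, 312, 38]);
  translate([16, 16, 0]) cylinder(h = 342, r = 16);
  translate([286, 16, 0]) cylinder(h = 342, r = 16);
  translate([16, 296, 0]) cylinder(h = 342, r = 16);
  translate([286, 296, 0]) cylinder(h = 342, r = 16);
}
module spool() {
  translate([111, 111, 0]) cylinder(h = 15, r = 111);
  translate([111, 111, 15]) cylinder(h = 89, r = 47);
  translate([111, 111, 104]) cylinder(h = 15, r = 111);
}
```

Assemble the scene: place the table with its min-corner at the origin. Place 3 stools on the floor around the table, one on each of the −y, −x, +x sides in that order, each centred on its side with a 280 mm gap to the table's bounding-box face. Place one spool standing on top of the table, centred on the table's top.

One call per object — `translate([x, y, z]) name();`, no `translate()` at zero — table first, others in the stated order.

table();
translate([590, -592, 0]) stool();
translate([-582, 213, 0]) stool();
translate([1762, 213, 0]) stool();
translate([630, 258, 750]) spool();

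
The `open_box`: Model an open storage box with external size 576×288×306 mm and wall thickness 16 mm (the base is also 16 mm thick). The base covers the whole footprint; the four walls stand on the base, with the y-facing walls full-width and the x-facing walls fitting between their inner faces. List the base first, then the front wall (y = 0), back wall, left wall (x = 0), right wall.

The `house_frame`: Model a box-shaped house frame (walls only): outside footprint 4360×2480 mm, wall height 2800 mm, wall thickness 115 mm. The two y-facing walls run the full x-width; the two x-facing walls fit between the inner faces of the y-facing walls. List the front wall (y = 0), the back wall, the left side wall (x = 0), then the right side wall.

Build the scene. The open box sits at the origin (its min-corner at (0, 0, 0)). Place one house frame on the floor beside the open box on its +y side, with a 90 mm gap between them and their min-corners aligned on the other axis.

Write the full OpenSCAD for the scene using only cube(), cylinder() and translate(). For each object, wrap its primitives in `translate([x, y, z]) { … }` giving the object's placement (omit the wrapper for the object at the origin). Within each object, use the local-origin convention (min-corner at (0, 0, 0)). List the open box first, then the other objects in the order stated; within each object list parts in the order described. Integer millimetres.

cube([576, 288, 16]);
translate([0, 0, 16]) cube([576, 16, 290]);
translate([0, 272, 16]) cube([576, 16, 290]);
translate([0, 16, 16]) cube([16, 256, 290]);
translate([560, 16, 16]) cube([16, 256, 290]);
translate([0, 378, 0]) {
  cube([4360, 115, 2800]);
  translate([0, 2365, 0]) cube([4360, 115, 2800]);
  translate([0, 115, 0]) cube([115, 2250, 2800]);
  translate([4245, 115, 0]) cube([115, 2250, 2800]);
}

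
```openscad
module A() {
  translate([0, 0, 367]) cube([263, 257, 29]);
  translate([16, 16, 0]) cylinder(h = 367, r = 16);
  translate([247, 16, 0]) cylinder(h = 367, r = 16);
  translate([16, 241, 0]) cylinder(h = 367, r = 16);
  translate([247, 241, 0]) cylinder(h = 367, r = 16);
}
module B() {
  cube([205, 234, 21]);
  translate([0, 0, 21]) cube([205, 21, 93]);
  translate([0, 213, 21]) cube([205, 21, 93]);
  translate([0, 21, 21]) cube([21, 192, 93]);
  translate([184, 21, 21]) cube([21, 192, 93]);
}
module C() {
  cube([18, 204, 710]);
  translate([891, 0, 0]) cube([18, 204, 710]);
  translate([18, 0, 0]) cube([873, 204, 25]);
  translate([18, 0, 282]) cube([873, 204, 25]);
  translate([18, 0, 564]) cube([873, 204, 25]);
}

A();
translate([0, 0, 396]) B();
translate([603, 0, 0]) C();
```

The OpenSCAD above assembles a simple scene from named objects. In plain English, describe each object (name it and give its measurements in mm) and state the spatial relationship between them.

A is a simple wooden stool: a rectangular seat 263 mm (x) by 257 mm (y), 29 mm thick, top face at z = 396 mm, on four round legs, each 32 mm in diameter. The legs rest on z = 0, each leg's axis is inset half a diameter from the nearest pair of seat edges (so the leg's bounding box is flush with the corner).

B is an open storage box with external size 205×234×114 mm and wall thickness 21 mm (the base is also 21 mm thick). The base covers the whole footprint; the four walls stand on the base, with the y-facing walls full-width and the x-facing walls fitting between their inner faces.

C is a bookshelf 909 mm wide overall, 204 mm deep and 710 mm tall. The two sides are 18 mm thick vertical panels. 3 horizontal shelves of 25 mm thickness span between the inner faces of the sides; the lowest shelf sits on the floor and shelves are stacked with a clear vertical gap of 257 mm between each pair.

The open box is on top of the stool. The bookshelf is on the floor beside the stool on its +x side.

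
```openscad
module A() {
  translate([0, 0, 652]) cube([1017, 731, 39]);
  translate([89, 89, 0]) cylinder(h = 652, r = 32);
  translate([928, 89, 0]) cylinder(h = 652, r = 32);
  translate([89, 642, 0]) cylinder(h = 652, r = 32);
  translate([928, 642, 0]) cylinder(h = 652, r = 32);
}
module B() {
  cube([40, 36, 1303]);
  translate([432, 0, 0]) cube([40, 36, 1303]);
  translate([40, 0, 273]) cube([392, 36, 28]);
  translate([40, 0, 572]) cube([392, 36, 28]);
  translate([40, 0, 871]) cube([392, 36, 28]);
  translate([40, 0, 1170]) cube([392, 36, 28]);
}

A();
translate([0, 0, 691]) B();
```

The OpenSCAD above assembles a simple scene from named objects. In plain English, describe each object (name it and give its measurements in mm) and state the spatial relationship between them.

A is a rectangular dining table. The top is 1017×731×39 mm with its upper surface at z = 691 mm. It stands on four round legs of 64 mm diameter, each leg's bounding box inset 57 mm from the nearest pair of top edges, running from the floor to the underside of the top.

B is a wooden ladder with two side rails of 40×36 mm section and 1303 mm height, set 472 mm apart overall. Between them run 4 rectangular rungs (36 mm deep, 28 mm thick), front faces flush with the rails' −y face. The bottom of the first rung is 273 mm above the floor and each subsequent rung is 299 mm higher than the one below.

The ladder is on top of the table.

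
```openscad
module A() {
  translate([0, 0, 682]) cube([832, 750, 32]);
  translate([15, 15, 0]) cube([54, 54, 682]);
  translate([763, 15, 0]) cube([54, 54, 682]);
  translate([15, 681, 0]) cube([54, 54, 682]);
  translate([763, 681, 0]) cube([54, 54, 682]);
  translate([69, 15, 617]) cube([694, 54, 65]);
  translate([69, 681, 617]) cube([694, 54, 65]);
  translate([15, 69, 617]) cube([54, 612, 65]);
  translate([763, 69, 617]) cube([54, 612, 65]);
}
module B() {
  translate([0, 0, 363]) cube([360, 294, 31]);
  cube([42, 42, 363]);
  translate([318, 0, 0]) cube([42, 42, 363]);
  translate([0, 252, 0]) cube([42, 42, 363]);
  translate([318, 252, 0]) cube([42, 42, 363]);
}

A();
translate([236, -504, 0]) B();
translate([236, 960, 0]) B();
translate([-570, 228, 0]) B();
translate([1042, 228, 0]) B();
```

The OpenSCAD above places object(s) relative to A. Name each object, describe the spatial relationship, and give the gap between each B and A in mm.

Each stool's nearest face is 210 mm from the table's bounding box.

A is a table. B is a stool. Four stools sit around the table at the −y, +y, −x, +x sides. The gap between each stool and the table is 210 mm.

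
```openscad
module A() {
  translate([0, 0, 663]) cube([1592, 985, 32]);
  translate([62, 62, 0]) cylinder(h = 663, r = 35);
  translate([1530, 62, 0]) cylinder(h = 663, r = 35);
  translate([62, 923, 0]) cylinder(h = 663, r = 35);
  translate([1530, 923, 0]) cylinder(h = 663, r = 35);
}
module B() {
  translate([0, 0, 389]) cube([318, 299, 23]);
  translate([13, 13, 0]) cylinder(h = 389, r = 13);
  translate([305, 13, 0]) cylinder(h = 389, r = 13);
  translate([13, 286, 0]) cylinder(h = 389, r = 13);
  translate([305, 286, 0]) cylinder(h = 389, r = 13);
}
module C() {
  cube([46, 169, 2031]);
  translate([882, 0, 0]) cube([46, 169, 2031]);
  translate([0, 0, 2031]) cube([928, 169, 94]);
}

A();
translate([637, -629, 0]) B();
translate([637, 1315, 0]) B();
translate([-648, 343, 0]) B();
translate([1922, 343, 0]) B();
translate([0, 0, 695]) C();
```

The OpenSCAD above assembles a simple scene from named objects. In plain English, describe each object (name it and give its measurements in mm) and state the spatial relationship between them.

A is a table with a 1592×985 mm rectangular top, 32 mm thick, top surface at z = 695 mm, supported by four round legs of 70 mm diameter, each leg's bounding box inset 27 mm from the nearest pair of top edges, running from the floor.

B is a four-legged stool. The seat is 318×299 mm, 23 mm thick, top at z = 412 mm. It stands on four round legs, each 26 mm in diameter, from z = 0 to the seat underside, each leg's axis is inset half a diameter from the nearest pair of seat edges (so the leg's bounding box is flush with the corner).

C is a door frame. The clear opening is 836 mm wide and 2031 mm high. Two 46 mm wide jambs, 169 mm deep, stand either side of the opening from the floor to the top of the opening. A 94 mm thick head sits across the top of both jambs, spanning the full outside width of the frame.

Four stools sit around the table at the −y, +y, −x, +x sides. The door frame is on top of the table.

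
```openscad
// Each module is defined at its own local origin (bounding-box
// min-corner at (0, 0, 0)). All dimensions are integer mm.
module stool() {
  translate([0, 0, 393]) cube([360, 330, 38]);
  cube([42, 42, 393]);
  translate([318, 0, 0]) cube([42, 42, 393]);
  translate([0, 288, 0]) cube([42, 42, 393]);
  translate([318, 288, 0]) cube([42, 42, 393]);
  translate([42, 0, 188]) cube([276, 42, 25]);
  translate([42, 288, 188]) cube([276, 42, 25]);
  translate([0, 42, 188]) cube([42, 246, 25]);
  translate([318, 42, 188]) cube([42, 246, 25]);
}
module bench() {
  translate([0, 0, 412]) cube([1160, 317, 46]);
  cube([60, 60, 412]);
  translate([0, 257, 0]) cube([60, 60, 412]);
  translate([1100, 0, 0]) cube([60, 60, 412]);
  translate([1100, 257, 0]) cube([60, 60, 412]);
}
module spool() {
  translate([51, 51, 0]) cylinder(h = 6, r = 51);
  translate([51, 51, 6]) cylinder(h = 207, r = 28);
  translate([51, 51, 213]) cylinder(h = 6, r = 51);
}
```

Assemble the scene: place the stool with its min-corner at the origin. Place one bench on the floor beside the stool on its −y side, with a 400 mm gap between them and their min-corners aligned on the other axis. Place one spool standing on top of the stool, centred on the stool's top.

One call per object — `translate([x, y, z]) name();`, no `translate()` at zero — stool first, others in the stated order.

stool();
translate([0, -717, 0]) bench();
translate([129, 114, 431]) spool();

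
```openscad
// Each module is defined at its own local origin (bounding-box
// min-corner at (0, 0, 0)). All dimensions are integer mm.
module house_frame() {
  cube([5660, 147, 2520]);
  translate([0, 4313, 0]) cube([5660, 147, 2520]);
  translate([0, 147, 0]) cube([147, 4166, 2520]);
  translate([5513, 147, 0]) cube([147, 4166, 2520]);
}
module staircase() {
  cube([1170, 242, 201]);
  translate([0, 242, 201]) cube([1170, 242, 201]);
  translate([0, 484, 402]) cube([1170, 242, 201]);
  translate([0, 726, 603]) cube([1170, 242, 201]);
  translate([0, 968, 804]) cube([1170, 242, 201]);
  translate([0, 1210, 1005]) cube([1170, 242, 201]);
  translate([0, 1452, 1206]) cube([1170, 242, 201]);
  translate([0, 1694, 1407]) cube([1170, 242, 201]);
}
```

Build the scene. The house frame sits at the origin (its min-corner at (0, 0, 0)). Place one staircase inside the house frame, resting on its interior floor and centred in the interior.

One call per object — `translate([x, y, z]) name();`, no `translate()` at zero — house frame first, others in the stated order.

house_frame();
translate([2245, 1262, 0]) staircase();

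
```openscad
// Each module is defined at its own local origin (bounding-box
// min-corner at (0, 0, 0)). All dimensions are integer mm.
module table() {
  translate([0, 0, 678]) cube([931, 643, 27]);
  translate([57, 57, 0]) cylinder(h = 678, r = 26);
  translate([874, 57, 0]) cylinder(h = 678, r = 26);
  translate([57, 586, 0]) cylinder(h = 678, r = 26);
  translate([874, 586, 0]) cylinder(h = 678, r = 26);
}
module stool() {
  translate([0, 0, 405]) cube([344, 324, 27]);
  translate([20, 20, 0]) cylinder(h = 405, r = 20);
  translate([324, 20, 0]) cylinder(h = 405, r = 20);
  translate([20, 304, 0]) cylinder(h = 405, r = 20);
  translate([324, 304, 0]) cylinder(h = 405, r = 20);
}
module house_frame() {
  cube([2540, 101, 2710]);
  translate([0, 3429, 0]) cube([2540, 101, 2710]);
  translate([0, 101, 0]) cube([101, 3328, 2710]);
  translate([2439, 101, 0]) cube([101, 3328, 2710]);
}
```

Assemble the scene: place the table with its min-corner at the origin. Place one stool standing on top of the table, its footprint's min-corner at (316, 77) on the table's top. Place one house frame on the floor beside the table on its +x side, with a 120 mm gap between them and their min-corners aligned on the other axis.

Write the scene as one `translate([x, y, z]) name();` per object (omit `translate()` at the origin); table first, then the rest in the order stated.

table();
translate([316, 77, 705]) stool();
translate([1051, 0, 0]) house_frame();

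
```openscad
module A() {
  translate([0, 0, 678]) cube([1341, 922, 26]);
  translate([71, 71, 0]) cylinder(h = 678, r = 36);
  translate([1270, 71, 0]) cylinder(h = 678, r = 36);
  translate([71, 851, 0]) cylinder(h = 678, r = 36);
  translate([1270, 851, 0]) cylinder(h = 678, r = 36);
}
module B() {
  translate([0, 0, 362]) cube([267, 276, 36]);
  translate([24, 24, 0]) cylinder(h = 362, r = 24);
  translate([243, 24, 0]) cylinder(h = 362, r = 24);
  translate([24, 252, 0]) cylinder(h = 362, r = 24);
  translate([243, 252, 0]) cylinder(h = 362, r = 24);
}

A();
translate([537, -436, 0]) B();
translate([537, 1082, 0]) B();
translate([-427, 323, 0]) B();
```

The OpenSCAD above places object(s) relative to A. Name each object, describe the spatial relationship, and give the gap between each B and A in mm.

A is a table. B is a stool. Three stools sit around the table at the −y, +y, −x sides. The gap between each stool and the table is 160 mm.

Each stool's nearest face is 160 mm from the table's bounding box.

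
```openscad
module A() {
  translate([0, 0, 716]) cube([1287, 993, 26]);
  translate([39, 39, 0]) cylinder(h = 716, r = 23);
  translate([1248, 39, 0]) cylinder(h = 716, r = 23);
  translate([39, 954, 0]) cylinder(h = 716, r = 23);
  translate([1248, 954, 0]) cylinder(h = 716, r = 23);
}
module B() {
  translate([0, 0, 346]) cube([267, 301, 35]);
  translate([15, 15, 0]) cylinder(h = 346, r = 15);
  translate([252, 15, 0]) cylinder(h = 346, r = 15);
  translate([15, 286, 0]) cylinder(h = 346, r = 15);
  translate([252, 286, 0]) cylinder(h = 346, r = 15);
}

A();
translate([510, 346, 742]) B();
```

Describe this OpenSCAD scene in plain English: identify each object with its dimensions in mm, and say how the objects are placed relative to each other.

A is a table: top 1287 mm (x) × 993 mm (y), 26 mm thick, upper face at z = 742 mm, on four round legs of 46 mm diameter, each leg's bounding box inset 16 mm from the nearest pair of top edges, running from z = 0 to the bottom of the top.

B is a four-legged stool. The seat is 267×301 mm, 35 mm thick, top at z = 381 mm. It stands on four round legs, each 30 mm in diameter, from z = 0 to the seat underside, each leg's axis is inset half a diameter from the nearest pair of seat edges (so the leg's bounding box is flush with the corner).

The stool is on top of the table, centred.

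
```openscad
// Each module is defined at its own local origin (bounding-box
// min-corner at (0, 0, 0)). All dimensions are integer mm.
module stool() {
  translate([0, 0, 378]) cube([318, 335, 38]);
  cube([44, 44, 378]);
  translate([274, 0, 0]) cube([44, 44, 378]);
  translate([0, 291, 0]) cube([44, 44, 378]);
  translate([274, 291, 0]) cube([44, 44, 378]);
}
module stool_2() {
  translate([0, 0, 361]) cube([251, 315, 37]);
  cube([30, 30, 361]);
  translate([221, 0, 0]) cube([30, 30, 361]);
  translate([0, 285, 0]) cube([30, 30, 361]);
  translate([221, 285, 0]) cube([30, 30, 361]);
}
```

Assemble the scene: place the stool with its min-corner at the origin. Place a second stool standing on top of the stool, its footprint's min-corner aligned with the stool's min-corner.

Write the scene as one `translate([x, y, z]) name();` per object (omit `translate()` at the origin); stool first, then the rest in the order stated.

stool();
translate([0, 0, 416]) stool_2();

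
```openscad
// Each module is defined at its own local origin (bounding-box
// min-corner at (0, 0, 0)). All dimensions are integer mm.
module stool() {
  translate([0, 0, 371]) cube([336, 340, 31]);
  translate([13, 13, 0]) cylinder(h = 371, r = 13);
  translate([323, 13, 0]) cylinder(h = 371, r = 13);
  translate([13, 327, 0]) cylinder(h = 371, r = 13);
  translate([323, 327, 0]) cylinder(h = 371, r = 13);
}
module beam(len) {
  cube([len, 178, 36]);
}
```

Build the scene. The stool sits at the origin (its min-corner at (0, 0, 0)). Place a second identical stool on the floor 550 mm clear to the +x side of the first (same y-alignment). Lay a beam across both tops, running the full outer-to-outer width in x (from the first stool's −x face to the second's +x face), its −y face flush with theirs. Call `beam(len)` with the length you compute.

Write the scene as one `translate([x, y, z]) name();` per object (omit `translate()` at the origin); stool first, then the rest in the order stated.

stool();
translate([886, 0, 0]) stool();
translate([0, 0, 402]) beam(1222);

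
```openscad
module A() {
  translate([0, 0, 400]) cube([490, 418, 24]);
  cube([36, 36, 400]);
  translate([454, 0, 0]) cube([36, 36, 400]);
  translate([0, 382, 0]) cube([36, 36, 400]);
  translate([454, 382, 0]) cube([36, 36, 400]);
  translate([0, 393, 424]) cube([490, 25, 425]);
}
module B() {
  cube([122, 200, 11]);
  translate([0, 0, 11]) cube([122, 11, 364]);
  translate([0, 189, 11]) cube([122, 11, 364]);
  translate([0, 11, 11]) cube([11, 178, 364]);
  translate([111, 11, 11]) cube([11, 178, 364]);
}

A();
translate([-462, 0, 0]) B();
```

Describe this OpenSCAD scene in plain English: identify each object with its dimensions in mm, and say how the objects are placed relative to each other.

A is a chair: 490×418 mm seat, 24 mm thick, top at z = 424 mm, on four 36 mm square corner legs flush with the seat edges. A 25 mm thick backrest slab spans the full seat width, extending 425 mm above the seat top, its back face flush with the seat's +y edge.

B is an open storage box with external size 122×200×375 mm and wall thickness 11 mm (the base is also 11 mm thick). The base covers the whole footprint; the four walls stand on the base, with the y-facing walls full-width and the x-facing walls fitting between their inner faces.

The open box is on the floor beside the chair on its −x side.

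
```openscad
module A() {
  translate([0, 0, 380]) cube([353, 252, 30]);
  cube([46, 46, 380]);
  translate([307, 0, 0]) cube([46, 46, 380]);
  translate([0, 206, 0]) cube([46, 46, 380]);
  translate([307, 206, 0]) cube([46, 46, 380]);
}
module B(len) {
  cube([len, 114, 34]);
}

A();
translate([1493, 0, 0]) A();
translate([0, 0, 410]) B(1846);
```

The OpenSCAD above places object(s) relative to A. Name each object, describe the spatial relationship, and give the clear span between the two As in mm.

A is a stool. B is a beam. A beam spans the tops of two stools. The clear span between the two stools is 1140 mm.

Second stool starts at x = 1493; first ends at x = 353; clear span = 1493 − 353 = 1140 mm.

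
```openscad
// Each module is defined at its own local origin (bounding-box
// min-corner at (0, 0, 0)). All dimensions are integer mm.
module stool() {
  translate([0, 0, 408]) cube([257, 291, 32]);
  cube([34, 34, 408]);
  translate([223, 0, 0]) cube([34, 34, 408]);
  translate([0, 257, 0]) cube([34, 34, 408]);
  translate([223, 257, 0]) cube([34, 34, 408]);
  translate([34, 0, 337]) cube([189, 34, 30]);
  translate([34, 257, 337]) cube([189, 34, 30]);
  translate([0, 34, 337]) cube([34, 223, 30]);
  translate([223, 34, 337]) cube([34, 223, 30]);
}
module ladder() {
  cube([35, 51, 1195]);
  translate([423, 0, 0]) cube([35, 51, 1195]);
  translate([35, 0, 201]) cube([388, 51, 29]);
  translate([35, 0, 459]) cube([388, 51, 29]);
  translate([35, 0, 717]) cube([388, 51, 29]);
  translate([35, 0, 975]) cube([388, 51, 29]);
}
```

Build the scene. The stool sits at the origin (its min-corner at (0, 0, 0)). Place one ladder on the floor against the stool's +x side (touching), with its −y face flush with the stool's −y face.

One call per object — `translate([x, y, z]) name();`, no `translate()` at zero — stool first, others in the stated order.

stool();
translate([257, 0, 0]) ladder();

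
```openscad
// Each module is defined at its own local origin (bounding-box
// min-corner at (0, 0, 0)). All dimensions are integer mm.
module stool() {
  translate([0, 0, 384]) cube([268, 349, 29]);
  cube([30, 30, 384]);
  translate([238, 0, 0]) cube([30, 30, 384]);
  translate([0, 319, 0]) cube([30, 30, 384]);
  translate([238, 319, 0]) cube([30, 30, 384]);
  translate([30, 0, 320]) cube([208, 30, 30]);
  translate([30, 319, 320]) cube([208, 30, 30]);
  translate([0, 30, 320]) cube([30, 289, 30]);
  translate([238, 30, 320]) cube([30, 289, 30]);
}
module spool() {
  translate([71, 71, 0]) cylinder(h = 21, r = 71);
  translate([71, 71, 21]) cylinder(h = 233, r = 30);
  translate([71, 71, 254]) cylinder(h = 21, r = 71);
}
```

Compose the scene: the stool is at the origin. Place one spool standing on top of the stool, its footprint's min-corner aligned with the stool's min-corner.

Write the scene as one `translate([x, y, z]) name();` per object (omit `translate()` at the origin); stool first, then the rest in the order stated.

stool();
translate([0, 0, 413]) spool();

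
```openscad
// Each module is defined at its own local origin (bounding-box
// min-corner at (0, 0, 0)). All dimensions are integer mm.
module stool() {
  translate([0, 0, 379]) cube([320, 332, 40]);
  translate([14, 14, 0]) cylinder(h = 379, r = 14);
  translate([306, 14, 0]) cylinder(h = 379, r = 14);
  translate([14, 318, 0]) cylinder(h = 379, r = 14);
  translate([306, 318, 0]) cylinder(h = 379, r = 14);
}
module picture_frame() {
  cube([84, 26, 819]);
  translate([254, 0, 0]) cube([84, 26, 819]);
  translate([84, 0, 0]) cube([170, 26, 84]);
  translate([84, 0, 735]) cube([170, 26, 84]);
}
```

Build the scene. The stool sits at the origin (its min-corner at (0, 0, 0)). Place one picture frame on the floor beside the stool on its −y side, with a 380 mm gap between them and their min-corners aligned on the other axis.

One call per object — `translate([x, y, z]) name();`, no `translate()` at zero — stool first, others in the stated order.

stool();
translate([0, -406, 0]) picture_frame();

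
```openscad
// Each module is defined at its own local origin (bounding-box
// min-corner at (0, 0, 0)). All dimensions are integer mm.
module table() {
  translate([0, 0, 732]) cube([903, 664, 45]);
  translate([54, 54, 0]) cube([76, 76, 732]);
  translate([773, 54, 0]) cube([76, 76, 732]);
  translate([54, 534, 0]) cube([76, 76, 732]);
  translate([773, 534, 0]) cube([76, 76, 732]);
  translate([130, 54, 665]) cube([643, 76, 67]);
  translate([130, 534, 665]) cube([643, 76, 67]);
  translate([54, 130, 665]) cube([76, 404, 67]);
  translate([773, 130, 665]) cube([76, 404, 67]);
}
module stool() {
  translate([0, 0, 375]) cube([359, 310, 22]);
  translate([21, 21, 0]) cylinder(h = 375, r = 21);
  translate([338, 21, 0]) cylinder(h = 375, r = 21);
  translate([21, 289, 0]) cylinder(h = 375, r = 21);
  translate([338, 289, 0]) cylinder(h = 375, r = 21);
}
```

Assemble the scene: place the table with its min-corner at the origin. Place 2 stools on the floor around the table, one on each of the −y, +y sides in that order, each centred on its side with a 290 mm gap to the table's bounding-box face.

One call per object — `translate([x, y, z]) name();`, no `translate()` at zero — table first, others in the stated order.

table();
translate([272, -600, 0]) stool();
translate([272, 954, 0]) stool();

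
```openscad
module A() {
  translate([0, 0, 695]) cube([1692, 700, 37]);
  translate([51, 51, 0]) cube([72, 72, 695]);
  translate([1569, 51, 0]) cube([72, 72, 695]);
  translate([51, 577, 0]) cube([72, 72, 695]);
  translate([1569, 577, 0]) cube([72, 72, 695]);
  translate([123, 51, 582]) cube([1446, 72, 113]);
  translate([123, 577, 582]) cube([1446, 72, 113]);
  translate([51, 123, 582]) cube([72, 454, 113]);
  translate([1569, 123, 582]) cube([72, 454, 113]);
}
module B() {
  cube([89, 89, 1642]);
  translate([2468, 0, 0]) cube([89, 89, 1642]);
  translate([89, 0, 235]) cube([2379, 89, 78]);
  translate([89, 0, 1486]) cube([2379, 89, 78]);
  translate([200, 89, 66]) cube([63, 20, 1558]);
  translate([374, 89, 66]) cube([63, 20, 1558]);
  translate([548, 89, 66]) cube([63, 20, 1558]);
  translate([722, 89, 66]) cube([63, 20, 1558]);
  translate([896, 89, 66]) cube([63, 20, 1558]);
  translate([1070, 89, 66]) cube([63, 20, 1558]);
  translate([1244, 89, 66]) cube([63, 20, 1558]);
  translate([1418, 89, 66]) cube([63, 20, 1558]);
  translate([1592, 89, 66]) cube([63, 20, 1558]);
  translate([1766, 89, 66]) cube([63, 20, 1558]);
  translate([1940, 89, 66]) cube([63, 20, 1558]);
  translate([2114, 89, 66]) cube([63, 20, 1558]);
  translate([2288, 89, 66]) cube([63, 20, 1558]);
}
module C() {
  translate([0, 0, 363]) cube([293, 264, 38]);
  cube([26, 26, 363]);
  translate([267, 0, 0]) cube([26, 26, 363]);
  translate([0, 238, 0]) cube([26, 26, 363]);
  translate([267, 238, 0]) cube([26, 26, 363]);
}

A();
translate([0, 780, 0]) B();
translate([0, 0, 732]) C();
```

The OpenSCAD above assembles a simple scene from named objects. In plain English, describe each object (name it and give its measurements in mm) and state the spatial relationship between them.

A is a table with a 1692×700 mm rectangular top, 37 mm thick, top surface at z = 732 mm, supported by four 72×72 mm square legs, each inset 51 mm from the nearest pair of top edges, running from the floor. Four apron rails, 72 mm thick and 113 mm tall, run between adjacent legs with their top edges flush with the underside of the top and their outer faces flush with the legs' outer faces.

B is a fence section. Two 89×89 mm posts, 1642 mm tall, stand on the floor with a clear span of 2379 mm between their inner faces. Two horizontal rails of 89×78 mm section span the gap between the posts with their undersides at z = 235 mm and z = 1486 mm, flush with the posts' −y face. 13 pickets, each 63 mm wide, 20 mm thick and 1558 mm tall, are fixed to the +y face of the rails with their bottoms at z = 66 mm, evenly spaced across the span with equal gaps (rounded down to the nearest mm) at the −x end and between each pair — any rounding remainder accumulates at the +x end.

C is a four-legged stool. The seat is a 293×264×38 mm slab whose top surface is at z = 401 mm; four square legs, each 26×26 mm in cross-section, run from the floor (z = 0) to the underside of the seat, each flush with a corner of the seat.

The fence section is on the floor beside the table on its +y side. The stool is on top of the table.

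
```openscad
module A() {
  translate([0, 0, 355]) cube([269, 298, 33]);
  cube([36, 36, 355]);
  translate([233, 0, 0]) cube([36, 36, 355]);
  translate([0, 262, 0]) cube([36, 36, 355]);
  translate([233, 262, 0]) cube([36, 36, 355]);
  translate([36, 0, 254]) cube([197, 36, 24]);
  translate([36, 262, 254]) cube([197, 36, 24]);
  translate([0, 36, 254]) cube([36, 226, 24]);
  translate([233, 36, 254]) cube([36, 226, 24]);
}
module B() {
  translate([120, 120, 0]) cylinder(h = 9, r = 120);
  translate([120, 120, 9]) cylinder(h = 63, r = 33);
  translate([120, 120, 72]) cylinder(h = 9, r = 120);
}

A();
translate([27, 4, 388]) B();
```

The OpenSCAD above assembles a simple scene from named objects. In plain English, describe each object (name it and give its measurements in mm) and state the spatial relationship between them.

A is a four-legged stool. The seat is a 269×298×33 mm slab whose top surface is at z = 388 mm; four square legs, each 36×36 mm in cross-section, run from the floor (z = 0) to the underside of the seat, each flush with a corner of the seat. Four stretchers, 36 mm wide and 24 mm tall, connect adjacent legs with their undersides at z = 254 mm, each running between the inner faces of the legs it joins and aligned with the legs' outer faces on the other axis.

B is a spool: two coaxial disc flanges of radius 120 mm and thickness 9 mm, joined by a core cylinder of radius 33 mm and height 63 mm. The lower flange rests on z = 0 and the three cylinders share a vertical axis.

The spool is on top of the stool.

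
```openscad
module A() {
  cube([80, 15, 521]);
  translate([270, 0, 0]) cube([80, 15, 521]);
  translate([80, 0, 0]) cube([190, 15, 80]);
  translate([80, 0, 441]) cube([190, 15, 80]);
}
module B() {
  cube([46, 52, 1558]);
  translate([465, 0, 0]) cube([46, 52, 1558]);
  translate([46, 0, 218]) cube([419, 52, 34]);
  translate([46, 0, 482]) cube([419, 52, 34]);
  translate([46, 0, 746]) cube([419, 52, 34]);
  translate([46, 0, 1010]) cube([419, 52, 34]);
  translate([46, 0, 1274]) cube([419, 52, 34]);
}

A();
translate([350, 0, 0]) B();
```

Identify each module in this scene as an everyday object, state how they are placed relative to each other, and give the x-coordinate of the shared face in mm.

A is a picture frame. B is a ladder. The ladder is against the picture frame's +x side, with their −y faces flush. The x-coordinate of the shared face is 350 mm.

The picture frame's +x face and the ladder's −x face are both at x = 350 mm.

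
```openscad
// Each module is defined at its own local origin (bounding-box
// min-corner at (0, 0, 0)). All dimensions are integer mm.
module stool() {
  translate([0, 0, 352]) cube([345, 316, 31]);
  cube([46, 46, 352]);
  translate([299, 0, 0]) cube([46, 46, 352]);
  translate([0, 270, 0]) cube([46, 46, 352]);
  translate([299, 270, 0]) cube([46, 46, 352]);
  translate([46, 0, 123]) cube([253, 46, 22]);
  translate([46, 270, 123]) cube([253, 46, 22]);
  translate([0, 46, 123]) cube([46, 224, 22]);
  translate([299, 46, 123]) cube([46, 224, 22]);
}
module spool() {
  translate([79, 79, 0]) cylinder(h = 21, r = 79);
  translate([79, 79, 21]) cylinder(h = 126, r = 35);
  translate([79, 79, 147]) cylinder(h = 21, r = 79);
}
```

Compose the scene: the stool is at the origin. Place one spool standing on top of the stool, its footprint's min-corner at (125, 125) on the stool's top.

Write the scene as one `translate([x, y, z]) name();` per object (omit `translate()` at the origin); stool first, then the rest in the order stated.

stool();
translate([125, 125, 383]) spool();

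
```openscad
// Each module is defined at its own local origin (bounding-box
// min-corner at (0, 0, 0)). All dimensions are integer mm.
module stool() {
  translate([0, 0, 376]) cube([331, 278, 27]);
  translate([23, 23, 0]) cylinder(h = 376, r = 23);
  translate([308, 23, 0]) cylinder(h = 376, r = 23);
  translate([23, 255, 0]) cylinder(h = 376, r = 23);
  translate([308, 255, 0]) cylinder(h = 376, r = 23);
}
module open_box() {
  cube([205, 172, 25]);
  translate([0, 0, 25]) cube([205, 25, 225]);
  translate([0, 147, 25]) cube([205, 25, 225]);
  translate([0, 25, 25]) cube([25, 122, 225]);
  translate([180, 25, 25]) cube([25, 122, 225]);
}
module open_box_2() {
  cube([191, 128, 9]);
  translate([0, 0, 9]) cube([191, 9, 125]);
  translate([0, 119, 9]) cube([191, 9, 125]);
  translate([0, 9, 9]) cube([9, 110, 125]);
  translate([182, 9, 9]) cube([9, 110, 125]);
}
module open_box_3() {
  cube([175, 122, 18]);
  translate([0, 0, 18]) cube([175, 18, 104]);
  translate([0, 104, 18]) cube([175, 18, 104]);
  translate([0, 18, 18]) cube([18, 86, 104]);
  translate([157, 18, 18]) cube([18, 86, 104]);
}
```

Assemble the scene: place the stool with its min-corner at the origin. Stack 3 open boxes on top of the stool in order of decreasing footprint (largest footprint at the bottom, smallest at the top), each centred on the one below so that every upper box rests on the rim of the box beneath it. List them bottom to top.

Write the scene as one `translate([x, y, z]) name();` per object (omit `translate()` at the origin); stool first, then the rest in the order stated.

stool();
translate([63, 53, 403]) open_box();
translate([70, 75, 653]) open_box_2();
translate([78, 78, 787]) open_box_3();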